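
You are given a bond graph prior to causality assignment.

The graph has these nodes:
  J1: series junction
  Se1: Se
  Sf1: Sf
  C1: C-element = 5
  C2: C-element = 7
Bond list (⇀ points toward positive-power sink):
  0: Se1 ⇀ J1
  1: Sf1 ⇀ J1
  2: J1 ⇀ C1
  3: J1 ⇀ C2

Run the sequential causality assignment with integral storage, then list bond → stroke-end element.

bond 0 →J1
bond 1 →Sf1
bond 2 →J1
bond 3 →J1

b0 →J1  (source Se1 imposes e)
b1 →Sf1  (Sf1: flow source, stroke at near end)
b2 →J1  (J1 flow already set via bond 1)
b3 →J1  (J1 flow already set via bond 1)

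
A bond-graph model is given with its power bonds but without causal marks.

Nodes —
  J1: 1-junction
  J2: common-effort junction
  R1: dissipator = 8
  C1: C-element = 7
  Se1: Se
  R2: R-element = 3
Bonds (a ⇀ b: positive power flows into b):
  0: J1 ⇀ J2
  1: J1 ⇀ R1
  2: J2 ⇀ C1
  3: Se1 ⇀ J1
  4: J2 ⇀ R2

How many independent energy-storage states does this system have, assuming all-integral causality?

1  (C1 all integral)

β3 |J1  (Se1 (Se) sets effort on bond)
β2 |J2  (prefer integral on C1)
β0 |J1  (common-e at J2 fixed by 2)
β4 |R2  (J2: bond 2 brought effort, rest push out)
β1 |R1  (J1 needs exactly one f-in)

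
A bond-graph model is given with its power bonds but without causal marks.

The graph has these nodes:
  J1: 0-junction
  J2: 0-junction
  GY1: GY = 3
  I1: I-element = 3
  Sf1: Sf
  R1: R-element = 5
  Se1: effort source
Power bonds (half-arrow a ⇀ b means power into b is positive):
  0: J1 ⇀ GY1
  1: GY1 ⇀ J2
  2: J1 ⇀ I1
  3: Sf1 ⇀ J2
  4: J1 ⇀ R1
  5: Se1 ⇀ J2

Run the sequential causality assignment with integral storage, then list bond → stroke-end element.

bond 3 stroke→Sf1  (source Sf1 imposes f)
bond 5 stroke→J2  (Se1 (Se) sets effort on bond)
bond 1 stroke→GY1  (0-jn J2 has e-setter on 5)
bond 0 stroke→GY1  (GY1 both-in/both-out from 1)
bond 2 stroke→I1  (I1 outputs flow p/I1)
bond 4 stroke→J1  (J1: last free bond brings effort in)

b0 stroke→GY1
b1 stroke→GY1
b2 stroke→I1
b3 stroke→Sf1
b4 stroke→J1
b5 stroke→J2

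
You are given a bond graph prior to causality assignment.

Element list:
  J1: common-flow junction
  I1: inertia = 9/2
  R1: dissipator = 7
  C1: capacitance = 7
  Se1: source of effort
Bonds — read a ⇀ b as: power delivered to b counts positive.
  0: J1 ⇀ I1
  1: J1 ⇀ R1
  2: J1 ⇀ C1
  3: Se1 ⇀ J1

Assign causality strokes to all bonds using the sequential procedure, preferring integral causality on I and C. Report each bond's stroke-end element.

β0 |I1
β1 |J1
β2 |J1
β3 |J1

β3 stroke at J1  (Se1: effort source, stroke at far end)
β0 stroke at I1  (I1 integral (f out))
β1 stroke at J1  (common-f at J1 fixed by 0)
β2 stroke at J1  (common-f at J1 fixed by 0)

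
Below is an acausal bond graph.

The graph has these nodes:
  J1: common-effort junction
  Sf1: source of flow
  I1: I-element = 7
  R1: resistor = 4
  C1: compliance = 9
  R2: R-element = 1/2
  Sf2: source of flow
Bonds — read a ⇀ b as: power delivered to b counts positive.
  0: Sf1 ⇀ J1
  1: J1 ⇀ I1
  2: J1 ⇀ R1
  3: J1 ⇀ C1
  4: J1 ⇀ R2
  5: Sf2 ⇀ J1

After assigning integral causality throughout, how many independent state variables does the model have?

2  (C1, I1 all integral)

β0 stroke→Sf1  (source Sf1 imposes f)
β5 stroke→Sf2  (Sf2: flow source, stroke at near end)
β1 stroke→I1  (prefer integral on I1)
β3 stroke→J1  (prefer integral on C1)
β2 stroke→R1  (J1 effort already set via bond 3)
β4 stroke→R2  (J1: bond 3 brought effort, rest push out)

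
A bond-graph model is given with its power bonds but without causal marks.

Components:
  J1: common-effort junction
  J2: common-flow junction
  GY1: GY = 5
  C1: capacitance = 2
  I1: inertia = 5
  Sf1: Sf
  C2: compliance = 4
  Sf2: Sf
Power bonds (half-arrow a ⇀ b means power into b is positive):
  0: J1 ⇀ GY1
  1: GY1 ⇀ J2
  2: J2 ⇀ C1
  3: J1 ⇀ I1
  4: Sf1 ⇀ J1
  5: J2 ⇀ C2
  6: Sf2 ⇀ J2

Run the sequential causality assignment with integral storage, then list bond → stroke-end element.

bond 0 stroke at J1
bond 1 stroke at J2
bond 2 stroke at J2
bond 3 stroke at I1
bond 4 stroke at Sf1
bond 5 stroke at J2
bond 6 stroke at Sf2

β4 |Sf1  (Sf1 fixes flow; stroke at Sf1)
β6 |Sf2  (Sf2 fixes flow; stroke at Sf2)
β1 |J2  (J2 flow already set via bond 6)
β2 |J2  (common-f at J2 fixed by 6)
β5 |J2  (J2 flow already set via bond 6)
β0 |J1  (GY1 both-in/both-out from 1)
β3 |I1  (J1 effort already set via bond 0)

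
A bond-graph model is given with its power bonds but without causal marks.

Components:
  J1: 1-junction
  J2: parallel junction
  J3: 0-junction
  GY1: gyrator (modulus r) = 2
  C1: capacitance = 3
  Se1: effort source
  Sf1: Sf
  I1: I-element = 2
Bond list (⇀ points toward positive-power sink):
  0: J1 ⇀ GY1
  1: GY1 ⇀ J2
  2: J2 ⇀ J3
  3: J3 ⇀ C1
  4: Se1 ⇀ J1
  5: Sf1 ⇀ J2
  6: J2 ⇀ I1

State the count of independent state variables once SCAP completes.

2  (C1, I1 all integral)

β4 |J1  (Se1: effort source, stroke at far end)
β5 |Sf1  (Sf1 fixes flow; stroke at Sf1)
β0 |GY1  (J1: last free bond brings flow in)
β1 |GY1  (GY1: gyrator matches bond 0)
β3 |J3  (C1 outputs effort q/C1)
β2 |J2  (common-e at J3 fixed by 3)
β6 |I1  (common-e at J2 fixed by 2)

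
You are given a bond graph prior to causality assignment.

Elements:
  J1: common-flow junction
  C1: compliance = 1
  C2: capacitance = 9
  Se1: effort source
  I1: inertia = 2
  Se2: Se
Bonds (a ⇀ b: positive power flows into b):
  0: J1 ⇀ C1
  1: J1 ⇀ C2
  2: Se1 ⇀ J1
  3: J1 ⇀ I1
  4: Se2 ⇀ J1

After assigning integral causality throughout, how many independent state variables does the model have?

b2 stroke→J1  (Se1 fixes effort; stroke away)
b4 stroke→J1  (Se2: effort source, stroke at far end)
b0 stroke→J1  (C1 outputs effort q/C1)
b1 stroke→J1  (C2: C, integral causality)
b3 stroke→I1  (closing 1-jn rule on J1)

3  (C1, C2, I1 all integral)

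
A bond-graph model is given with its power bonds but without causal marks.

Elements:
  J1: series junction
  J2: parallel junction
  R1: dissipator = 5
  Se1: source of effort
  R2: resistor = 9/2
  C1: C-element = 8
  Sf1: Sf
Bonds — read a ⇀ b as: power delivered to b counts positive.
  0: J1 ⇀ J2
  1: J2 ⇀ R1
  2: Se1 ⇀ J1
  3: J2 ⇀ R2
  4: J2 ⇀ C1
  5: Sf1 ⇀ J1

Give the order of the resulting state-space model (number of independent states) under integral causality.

b2 stroke at J1  (Se1 fixes effort; stroke away)
b5 stroke at Sf1  (Sf1: flow source, stroke at near end)
b0 stroke at J1  (common-f at J1 fixed by 5)
b4 stroke at J2  (C1: C, integral causality)
b1 stroke at R1  (common-e at J2 fixed by 4)
b3 stroke at R2  (J2 effort already set via bond 4)

1  (C1 all integral)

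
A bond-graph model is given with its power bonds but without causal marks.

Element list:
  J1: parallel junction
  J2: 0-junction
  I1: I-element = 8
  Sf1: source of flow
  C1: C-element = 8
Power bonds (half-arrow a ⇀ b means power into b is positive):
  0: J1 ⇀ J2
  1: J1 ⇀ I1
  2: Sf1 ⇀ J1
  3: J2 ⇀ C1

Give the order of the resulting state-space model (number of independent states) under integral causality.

b2 stroke→Sf1  (Sf1 (Sf) sets flow on bond)
b1 stroke→I1  (I1 integral (f out))
b0 stroke→J1  (J1 needs exactly one e-in)
b3 stroke→J2  (J2 needs exactly one e-in)

2  (C1, I1 all integral)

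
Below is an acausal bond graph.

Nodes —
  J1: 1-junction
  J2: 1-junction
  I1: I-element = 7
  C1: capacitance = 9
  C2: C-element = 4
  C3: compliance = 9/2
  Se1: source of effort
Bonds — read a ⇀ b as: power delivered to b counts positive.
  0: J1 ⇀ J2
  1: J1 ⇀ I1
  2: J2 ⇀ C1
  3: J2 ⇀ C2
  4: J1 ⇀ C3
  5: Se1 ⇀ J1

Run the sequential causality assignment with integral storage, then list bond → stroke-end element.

β0 stroke→J1
β1 stroke→I1
β2 stroke→J2
β3 stroke→J2
β4 stroke→J1
β5 stroke→J1

β5 →J1  (Se1 fixes effort; stroke away)
β1 →I1  (I1: I, integral causality)
β0 →J1  (1-jn J1 has f-setter on 1)
β4 →J1  (J1 flow already set via bond 1)
β2 →J2  (J2: bond 0 brought flow, rest push out)
β3 →J2  (1-jn J2 has f-setter on 0)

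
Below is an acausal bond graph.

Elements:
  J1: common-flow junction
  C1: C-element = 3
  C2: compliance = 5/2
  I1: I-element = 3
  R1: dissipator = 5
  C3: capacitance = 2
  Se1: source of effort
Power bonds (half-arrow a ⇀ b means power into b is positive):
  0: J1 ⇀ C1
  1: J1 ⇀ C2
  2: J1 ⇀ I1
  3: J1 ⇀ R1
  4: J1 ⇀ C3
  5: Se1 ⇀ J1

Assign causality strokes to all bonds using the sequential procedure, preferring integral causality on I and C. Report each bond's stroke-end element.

β5 |J1  (source Se1 imposes e)
β0 |J1  (C1 integral (e out))
β1 |J1  (C2: C, integral causality)
β2 |I1  (I1 outputs flow p/I1)
β3 |J1  (J1 flow already set via bond 2)
β4 |J1  (J1 flow already set via bond 2)

β0 |J1
β1 |J1
β2 |I1
β3 |J1
β4 |J1
β5 |J1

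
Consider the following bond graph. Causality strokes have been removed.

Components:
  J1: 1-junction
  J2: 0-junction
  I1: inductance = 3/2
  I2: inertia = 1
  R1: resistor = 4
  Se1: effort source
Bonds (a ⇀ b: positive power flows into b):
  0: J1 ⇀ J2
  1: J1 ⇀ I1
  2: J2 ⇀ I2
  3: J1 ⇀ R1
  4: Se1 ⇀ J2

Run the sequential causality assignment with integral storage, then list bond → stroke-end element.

#4 |J2  (Se1 (Se) sets effort on bond)
#0 |J1  (J2: bond 4 brought effort, rest push out)
#2 |I2  (0-jn J2 has e-setter on 4)
#1 |I1  (I1: I, integral causality)
#3 |J1  (1-jn J1 has f-setter on 1)

b0 |J1
b1 |I1
b2 |I2
b3 |J1
b4 |J2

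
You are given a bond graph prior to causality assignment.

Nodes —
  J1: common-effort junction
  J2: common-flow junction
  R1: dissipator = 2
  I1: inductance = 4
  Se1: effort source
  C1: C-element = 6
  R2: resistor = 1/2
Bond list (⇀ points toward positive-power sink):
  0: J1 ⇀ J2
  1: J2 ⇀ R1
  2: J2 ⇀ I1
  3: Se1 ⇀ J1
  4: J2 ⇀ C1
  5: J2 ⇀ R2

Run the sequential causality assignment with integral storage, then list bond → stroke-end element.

#0 stroke→J2
#1 stroke→J2
#2 stroke→I1
#3 stroke→J1
#4 stroke→J2
#5 stroke→J2

bond 3 →J1  (Se1 fixes effort; stroke away)
bond 0 →J2  (J1 effort already set via bond 3)
bond 2 →I1  (I1: I, integral causality)
bond 1 →J2  (common-f at J2 fixed by 2)
bond 4 →J2  (1-jn J2 has f-setter on 2)
bond 5 →J2  (common-f at J2 fixed by 2)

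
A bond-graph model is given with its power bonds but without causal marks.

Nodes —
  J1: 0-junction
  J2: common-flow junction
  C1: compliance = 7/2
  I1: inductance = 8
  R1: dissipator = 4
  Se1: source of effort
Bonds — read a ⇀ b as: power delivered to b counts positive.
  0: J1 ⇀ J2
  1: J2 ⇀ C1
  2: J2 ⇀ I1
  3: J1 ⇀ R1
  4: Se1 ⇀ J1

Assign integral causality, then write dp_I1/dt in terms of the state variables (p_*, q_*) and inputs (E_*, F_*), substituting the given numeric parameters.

dp_I1/dt = E_Se1 - 2*q_C1/7

bond 4 →J1  (Se1: effort source, stroke at far end)
bond 0 →J2  (J1 effort already set via bond 4)
bond 3 →R1  (J1: bond 4 brought effort, rest push out)
bond 1 →J2  (C1 integral (e out))
bond 2 →I1  (closing 1-jn rule on J2)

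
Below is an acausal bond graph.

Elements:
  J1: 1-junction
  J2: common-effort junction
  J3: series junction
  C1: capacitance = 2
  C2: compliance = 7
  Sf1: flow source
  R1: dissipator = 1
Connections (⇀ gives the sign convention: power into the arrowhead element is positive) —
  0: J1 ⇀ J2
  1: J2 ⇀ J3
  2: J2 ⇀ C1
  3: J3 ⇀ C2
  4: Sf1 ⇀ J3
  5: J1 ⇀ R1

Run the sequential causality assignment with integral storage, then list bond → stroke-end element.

bond 4 |Sf1  (source Sf1 imposes f)
bond 1 |J3  (1-jn J3 has f-setter on 4)
bond 3 |J3  (1-jn J3 has f-setter on 4)
bond 2 |J2  (C1: C, integral causality)
bond 0 |J1  (0-jn J2 has e-setter on 2)
bond 5 |R1  (J1: last free bond brings flow in)

#0 stroke→J1
#1 stroke→J3
#2 stroke→J2
#3 stroke→J3
#4 stroke→Sf1
#5 stroke→R1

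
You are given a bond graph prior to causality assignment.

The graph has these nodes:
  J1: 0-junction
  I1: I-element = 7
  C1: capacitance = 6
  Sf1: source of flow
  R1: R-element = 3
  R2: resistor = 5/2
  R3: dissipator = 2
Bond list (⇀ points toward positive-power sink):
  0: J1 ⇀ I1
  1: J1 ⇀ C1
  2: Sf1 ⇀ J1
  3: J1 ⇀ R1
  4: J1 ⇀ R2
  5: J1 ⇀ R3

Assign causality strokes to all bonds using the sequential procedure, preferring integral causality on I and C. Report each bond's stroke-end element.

#2 stroke→Sf1  (source Sf1 imposes f)
#0 stroke→I1  (I1 outputs flow p/I1)
#1 stroke→J1  (C1: C, integral causality)
#3 stroke→R1  (common-e at J1 fixed by 1)
#4 stroke→R2  (0-jn J1 has e-setter on 1)
#5 stroke→R3  (common-e at J1 fixed by 1)

bond 0 stroke→I1
bond 1 stroke→J1
bond 2 stroke→Sf1
bond 3 stroke→R1
bond 4 stroke→R2
bond 5 stroke→R3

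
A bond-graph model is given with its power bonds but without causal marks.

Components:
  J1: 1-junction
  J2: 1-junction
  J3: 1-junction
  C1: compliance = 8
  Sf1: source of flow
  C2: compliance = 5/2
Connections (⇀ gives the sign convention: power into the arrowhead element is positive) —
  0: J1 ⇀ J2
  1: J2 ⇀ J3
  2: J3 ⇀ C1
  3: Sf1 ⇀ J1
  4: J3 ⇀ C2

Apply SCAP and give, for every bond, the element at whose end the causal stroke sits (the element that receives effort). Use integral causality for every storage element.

b3 stroke at Sf1  (Sf1: flow source, stroke at near end)
b0 stroke at J1  (J1: bond 3 brought flow, rest push out)
b1 stroke at J2  (1-jn J2 has f-setter on 0)
b2 stroke at J3  (1-jn J3 has f-setter on 1)
b4 stroke at J3  (J3: bond 1 brought flow, rest push out)

#0 →J1
#1 →J2
#2 →J3
#3 →Sf1
#4 →J3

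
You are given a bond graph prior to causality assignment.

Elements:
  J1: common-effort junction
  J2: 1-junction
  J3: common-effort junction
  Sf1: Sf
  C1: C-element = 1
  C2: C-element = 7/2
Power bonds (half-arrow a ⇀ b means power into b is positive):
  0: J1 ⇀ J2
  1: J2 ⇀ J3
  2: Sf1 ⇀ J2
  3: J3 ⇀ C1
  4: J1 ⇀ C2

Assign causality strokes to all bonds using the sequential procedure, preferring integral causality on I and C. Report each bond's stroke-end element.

b0 stroke→J2
b1 stroke→J2
b2 stroke→Sf1
b3 stroke→J3
b4 stroke→J1

#2 →Sf1  (Sf1 (Sf) sets flow on bond)
#0 →J2  (common-f at J2 fixed by 2)
#1 →J2  (J2: bond 2 brought flow, rest push out)
#3 →J3  (J3 needs exactly one e-in)
#4 →J1  (J1 needs exactly one e-in)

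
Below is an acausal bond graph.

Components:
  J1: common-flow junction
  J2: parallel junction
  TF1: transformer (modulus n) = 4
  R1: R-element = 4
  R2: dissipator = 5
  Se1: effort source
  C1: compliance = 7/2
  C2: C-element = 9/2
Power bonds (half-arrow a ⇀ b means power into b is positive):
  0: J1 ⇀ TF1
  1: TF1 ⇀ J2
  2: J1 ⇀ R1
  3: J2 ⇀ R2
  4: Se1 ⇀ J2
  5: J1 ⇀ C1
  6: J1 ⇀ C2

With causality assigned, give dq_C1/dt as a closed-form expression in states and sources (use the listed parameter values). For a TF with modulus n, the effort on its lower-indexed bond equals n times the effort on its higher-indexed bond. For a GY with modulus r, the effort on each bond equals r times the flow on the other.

b4 |J2  (Se1 fixes effort; stroke away)
b1 |TF1  (common-e at J2 fixed by 4)
b3 |R2  (J2 effort already set via bond 4)
b0 |J1  (TF TF1: opposite of bond 1)
b5 |J1  (C1 integral (e out))
b6 |J1  (prefer integral on C2)
b2 |R1  (only one flow-in slot at J1)

dq_C1/dt = -E_Se1 - q_C1/14 - q_C2/18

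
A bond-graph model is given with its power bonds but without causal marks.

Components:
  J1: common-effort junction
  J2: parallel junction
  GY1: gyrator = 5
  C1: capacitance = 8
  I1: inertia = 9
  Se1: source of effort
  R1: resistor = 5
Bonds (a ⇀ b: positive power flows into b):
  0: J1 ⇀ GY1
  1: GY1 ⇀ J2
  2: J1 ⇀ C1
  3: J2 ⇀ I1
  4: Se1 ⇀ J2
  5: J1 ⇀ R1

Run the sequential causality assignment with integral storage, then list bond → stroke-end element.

β0 |GY1
β1 |GY1
β2 |J1
β3 |I1
β4 |J2
β5 |R1

#4 →J2  (source Se1 imposes e)
#1 →GY1  (common-e at J2 fixed by 4)
#3 →I1  (J2 effort already set via bond 4)
#0 →GY1  (GY1 both-in/both-out from 1)
#2 →J1  (C1 outputs effort q/C1)
#5 →R1  (common-e at J1 fixed by 2)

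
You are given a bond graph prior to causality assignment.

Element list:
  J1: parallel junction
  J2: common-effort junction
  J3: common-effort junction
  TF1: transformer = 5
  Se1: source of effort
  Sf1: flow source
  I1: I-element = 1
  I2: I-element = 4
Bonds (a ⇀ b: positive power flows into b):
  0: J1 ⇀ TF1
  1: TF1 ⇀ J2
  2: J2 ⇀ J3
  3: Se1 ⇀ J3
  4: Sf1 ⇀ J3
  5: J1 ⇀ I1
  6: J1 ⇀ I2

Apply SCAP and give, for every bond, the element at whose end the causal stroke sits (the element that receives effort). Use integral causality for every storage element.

β3 |J3  (Se1: effort source, stroke at far end)
β4 |Sf1  (Sf1 fixes flow; stroke at Sf1)
β2 |J2  (common-e at J3 fixed by 3)
β1 |TF1  (common-e at J2 fixed by 2)
β0 |J1  (through TF1, causality passes straight; one stroke at TF1)
β5 |I1  (0-jn J1 has e-setter on 0)
β6 |I2  (common-e at J1 fixed by 0)

b0 →J1
b1 →TF1
b2 →J2
b3 →J3
b4 →Sf1
b5 →I1
b6 →I2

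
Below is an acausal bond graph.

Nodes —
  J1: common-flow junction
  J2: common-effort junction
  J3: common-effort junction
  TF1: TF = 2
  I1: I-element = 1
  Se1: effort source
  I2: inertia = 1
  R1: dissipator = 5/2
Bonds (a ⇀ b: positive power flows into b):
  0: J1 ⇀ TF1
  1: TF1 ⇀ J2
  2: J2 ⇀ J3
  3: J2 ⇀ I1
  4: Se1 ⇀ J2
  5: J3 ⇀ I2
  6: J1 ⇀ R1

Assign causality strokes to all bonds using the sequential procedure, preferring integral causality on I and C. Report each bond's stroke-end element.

β4 →J2  (Se1 (Se) sets effort on bond)
β1 →TF1  (0-jn J2 has e-setter on 4)
β2 →J3  (common-e at J2 fixed by 4)
β3 →I1  (0-jn J2 has e-setter on 4)
β5 →I2  (J3 effort already set via bond 2)
β0 →J1  (TF TF1: opposite of bond 1)
β6 →R1  (closing 1-jn rule on J1)

#0 stroke→J1
#1 stroke→TF1
#2 stroke→J3
#3 stroke→I1
#4 stroke→J2
#5 stroke→I2
#6 stroke→R1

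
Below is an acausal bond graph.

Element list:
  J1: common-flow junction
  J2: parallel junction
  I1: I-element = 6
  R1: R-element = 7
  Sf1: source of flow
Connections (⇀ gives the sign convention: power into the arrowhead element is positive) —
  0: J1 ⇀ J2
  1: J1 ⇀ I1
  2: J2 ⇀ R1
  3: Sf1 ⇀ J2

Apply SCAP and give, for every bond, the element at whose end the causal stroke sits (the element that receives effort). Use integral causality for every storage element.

#0 stroke at J1
#1 stroke at I1
#2 stroke at J2
#3 stroke at Sf1

β3 stroke→Sf1  (Sf1: flow source, stroke at near end)
β1 stroke→I1  (I1 outputs flow p/I1)
β0 stroke→J1  (1-jn J1 has f-setter on 1)
β2 stroke→J2  (only one effort-in slot at J2)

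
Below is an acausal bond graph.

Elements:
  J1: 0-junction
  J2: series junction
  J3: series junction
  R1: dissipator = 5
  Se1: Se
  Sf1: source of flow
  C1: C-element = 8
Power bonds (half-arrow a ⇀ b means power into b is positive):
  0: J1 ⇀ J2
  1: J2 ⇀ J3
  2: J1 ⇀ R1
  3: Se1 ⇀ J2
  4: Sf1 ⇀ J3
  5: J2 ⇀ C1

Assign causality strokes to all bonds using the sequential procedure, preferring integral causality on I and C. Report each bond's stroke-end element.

β0 →J2
β1 →J3
β2 →J1
β3 →J2
β4 →Sf1
β5 →J2

bond 3 →J2  (Se1 (Se) sets effort on bond)
bond 4 →Sf1  (Sf1 fixes flow; stroke at Sf1)
bond 1 →J3  (common-f at J3 fixed by 4)
bond 0 →J2  (common-f at J2 fixed by 1)
bond 5 →J2  (common-f at J2 fixed by 1)
bond 2 →J1  (only one effort-in slot at J1)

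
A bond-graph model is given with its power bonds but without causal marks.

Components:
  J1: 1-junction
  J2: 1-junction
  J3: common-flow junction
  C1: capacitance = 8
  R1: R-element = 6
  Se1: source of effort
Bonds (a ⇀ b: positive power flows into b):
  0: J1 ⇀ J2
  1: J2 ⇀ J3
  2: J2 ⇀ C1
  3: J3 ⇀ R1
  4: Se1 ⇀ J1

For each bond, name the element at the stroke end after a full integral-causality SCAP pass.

#4 |J1  (Se1 (Se) sets effort on bond)
#0 |J2  (only one flow-in slot at J1)
#2 |J2  (C1 integral (e out))
#1 |J3  (J2: last free bond brings flow in)
#3 |R1  (J3 needs exactly one f-in)

bond 0 stroke at J2
bond 1 stroke at J3
bond 2 stroke at J2
bond 3 stroke at R1
bond 4 stroke at J1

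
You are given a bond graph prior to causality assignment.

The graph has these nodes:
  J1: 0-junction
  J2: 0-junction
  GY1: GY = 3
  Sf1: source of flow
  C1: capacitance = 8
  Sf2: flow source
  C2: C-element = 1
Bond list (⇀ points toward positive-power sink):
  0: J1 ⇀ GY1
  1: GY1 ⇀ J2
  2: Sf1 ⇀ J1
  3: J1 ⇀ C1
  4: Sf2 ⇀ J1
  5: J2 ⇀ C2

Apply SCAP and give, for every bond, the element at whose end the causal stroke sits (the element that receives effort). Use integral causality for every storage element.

#2 stroke→Sf1  (source Sf1 imposes f)
#4 stroke→Sf2  (Sf2: flow source, stroke at near end)
#3 stroke→J1  (C1 integral (e out))
#0 stroke→GY1  (J1: bond 3 brought effort, rest push out)
#1 stroke→GY1  (GY1: gyrator matches bond 0)
#5 stroke→J2  (J2: last free bond brings effort in)

bond 0 stroke→GY1
bond 1 stroke→GY1
bond 2 stroke→Sf1
bond 3 stroke→J1
bond 4 stroke→Sf2
bond 5 stroke→J2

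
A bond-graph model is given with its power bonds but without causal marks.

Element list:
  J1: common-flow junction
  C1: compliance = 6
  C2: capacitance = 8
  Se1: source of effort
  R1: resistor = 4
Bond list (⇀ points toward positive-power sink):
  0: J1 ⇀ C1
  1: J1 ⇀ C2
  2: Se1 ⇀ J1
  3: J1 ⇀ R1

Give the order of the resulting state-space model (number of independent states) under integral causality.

#2 stroke at J1  (Se1 (Se) sets effort on bond)
#0 stroke at J1  (C1 outputs effort q/C1)
#1 stroke at J1  (C2: C, integral causality)
#3 stroke at R1  (closing 1-jn rule on J1)

2  (C1, C2 all integral)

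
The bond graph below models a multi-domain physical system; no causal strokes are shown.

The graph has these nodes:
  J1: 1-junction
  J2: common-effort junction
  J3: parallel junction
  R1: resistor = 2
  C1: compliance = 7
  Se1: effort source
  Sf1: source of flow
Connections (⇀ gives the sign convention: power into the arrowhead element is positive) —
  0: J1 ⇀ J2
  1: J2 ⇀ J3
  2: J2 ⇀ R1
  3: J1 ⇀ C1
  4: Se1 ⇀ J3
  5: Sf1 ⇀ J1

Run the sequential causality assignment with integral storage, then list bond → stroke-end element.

b0 stroke at J1
b1 stroke at J2
b2 stroke at R1
b3 stroke at J1
b4 stroke at J3
b5 stroke at Sf1

#4 |J3  (Se1 (Se) sets effort on bond)
#5 |Sf1  (Sf1: flow source, stroke at near end)
#0 |J1  (common-f at J1 fixed by 5)
#3 |J1  (1-jn J1 has f-setter on 5)
#1 |J2  (0-jn J3 has e-setter on 4)
#2 |R1  (0-jn J2 has e-setter on 1)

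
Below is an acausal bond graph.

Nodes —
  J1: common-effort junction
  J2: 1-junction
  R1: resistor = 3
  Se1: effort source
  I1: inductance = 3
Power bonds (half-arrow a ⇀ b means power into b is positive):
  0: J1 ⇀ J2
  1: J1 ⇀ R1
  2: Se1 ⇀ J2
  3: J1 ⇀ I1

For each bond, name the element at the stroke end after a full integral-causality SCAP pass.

bond 0 |J1
bond 1 |R1
bond 2 |J2
bond 3 |I1

bond 2 stroke→J2  (Se1: effort source, stroke at far end)
bond 0 stroke→J1  (J2 needs exactly one f-in)
bond 1 stroke→R1  (0-jn J1 has e-setter on 0)
bond 3 stroke→I1  (0-jn J1 has e-setter on 0)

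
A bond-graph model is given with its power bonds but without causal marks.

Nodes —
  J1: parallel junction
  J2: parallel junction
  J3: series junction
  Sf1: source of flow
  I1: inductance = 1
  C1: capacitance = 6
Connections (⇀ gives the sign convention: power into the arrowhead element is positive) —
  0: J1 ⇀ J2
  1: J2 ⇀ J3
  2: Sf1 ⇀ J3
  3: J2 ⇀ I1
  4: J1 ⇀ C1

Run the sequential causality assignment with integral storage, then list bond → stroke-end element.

bond 0 stroke→J2
bond 1 stroke→J3
bond 2 stroke→Sf1
bond 3 stroke→I1
bond 4 stroke→J1

#2 stroke→Sf1  (Sf1: flow source, stroke at near end)
#1 stroke→J3  (J3: bond 2 brought flow, rest push out)
#3 stroke→I1  (prefer integral on I1)
#0 stroke→J2  (J2: last free bond brings effort in)
#4 stroke→J1  (J1 needs exactly one e-in)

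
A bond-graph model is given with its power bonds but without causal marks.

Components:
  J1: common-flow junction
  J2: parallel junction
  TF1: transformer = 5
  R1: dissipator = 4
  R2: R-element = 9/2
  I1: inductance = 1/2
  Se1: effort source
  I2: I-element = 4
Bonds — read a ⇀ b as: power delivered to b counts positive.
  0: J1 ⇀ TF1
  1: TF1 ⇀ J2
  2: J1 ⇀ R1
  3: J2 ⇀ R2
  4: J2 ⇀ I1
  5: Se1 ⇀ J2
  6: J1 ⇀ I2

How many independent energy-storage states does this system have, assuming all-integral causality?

2  (I1, I2 all integral)

bond 5 stroke→J2  (Se1 (Se) sets effort on bond)
bond 1 stroke→TF1  (0-jn J2 has e-setter on 5)
bond 3 stroke→R2  (0-jn J2 has e-setter on 5)
bond 4 stroke→I1  (J2: bond 5 brought effort, rest push out)
bond 0 stroke→J1  (TF1: transformer flips bond 1)
bond 6 stroke→I2  (I2: I, integral causality)
bond 2 stroke→J1  (1-jn J1 has f-setter on 6)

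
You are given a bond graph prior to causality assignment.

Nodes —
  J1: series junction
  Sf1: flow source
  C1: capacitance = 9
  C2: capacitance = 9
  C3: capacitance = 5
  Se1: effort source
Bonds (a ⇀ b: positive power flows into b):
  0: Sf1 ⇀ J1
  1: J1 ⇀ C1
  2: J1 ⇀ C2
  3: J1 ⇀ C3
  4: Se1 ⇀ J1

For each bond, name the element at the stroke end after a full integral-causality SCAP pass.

b0 stroke at Sf1
b1 stroke at J1
b2 stroke at J1
b3 stroke at J1
b4 stroke at J1

b0 stroke→Sf1  (Sf1: flow source, stroke at near end)
b4 stroke→J1  (Se1 fixes effort; stroke away)
b1 stroke→J1  (1-jn J1 has f-setter on 0)
b2 stroke→J1  (J1: bond 0 brought flow, rest push out)
b3 stroke→J1  (J1 flow already set via bond 0)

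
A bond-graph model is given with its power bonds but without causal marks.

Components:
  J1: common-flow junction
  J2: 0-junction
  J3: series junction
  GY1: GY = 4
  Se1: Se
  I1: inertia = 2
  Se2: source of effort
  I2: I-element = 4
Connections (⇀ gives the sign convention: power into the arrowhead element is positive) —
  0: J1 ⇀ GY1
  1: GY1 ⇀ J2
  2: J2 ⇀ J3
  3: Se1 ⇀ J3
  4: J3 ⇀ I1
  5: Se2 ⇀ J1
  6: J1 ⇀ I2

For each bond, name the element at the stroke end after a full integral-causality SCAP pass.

β0 →J1
β1 →J2
β2 →J3
β3 →J3
β4 →I1
β5 →J1
β6 →I2

b3 →J3  (Se1: effort source, stroke at far end)
b5 →J1  (Se2 (Se) sets effort on bond)
b4 →I1  (I1: I, integral causality)
b2 →J3  (J3: bond 4 brought flow, rest push out)
b1 →J2  (only one effort-in slot at J2)
b0 →J1  (through GY1, causality inverts; strokes same side of GY1)
b6 →I2  (J1 needs exactly one f-in)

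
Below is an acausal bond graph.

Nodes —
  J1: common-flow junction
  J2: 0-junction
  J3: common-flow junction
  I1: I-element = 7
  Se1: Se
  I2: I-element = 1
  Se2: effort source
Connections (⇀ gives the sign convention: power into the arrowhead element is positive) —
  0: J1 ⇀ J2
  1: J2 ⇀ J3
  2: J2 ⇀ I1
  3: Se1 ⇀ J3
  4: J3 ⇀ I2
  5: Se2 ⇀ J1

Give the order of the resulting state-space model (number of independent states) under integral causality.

bond 3 |J3  (Se1: effort source, stroke at far end)
bond 5 |J1  (Se2: effort source, stroke at far end)
bond 0 |J2  (closing 1-jn rule on J1)
bond 1 |J3  (J2 effort already set via bond 0)
bond 2 |I1  (J2: bond 0 brought effort, rest push out)
bond 4 |I2  (J3: last free bond brings flow in)

2  (I1, I2 all integral)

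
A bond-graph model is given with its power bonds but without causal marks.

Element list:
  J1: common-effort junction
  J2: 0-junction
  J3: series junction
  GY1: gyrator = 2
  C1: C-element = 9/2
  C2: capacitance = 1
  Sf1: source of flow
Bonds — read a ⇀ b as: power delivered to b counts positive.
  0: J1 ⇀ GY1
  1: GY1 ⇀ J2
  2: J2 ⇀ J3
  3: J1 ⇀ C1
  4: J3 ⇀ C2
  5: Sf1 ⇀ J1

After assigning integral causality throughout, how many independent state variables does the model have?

2  (C1, C2 all integral)

b5 stroke at Sf1  (Sf1 fixes flow; stroke at Sf1)
b3 stroke at J1  (C1 integral (e out))
b0 stroke at GY1  (0-jn J1 has e-setter on 3)
b1 stroke at GY1  (through GY1, causality inverts; strokes same side of GY1)
b2 stroke at J2  (closing 0-jn rule on J2)
b4 stroke at J3  (common-f at J3 fixed by 2)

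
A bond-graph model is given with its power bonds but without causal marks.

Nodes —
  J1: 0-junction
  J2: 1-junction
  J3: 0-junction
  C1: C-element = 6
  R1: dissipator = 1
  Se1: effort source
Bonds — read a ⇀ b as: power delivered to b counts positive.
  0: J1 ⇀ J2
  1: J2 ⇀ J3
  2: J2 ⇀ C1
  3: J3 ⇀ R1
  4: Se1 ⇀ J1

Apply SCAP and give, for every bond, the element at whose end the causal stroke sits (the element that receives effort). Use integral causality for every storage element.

β4 →J1  (Se1 (Se) sets effort on bond)
β0 →J2  (J1: bond 4 brought effort, rest push out)
β2 →J2  (prefer integral on C1)
β1 →J3  (J2 needs exactly one f-in)
β3 →R1  (common-e at J3 fixed by 1)

#0 stroke at J2
#1 stroke at J3
#2 stroke at J2
#3 stroke at R1
#4 stroke at J1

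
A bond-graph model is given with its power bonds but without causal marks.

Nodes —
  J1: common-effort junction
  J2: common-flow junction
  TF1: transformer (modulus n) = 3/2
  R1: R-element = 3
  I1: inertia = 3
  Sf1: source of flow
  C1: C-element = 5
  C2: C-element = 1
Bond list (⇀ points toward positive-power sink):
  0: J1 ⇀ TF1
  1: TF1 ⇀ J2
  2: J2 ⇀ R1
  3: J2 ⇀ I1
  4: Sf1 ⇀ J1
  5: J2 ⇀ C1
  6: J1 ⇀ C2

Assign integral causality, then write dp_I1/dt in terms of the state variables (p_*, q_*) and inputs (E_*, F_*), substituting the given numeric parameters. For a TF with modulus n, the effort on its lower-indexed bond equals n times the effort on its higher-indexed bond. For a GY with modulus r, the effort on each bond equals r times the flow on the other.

β4 |Sf1  (source Sf1 imposes f)
β3 |I1  (I1: I, integral causality)
β1 |J2  (J2: bond 3 brought flow, rest push out)
β2 |J2  (1-jn J2 has f-setter on 3)
β5 |J2  (common-f at J2 fixed by 3)
β0 |TF1  (TF TF1: opposite of bond 1)
β6 |J1  (only one effort-in slot at J1)

dp_I1/dt = -p_I1 - q_C1/5 + 2*q_C2/3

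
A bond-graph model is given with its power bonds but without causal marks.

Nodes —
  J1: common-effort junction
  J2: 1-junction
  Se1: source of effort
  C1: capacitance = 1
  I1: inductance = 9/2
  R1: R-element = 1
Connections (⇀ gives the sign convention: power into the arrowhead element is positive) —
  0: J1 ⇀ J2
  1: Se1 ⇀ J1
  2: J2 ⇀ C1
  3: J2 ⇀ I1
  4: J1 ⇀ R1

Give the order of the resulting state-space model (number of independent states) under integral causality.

bond 1 |J1  (Se1: effort source, stroke at far end)
bond 0 |J2  (J1: bond 1 brought effort, rest push out)
bond 4 |R1  (J1 effort already set via bond 1)
bond 2 |J2  (C1 outputs effort q/C1)
bond 3 |I1  (closing 1-jn rule on J2)

2  (C1, I1 all integral)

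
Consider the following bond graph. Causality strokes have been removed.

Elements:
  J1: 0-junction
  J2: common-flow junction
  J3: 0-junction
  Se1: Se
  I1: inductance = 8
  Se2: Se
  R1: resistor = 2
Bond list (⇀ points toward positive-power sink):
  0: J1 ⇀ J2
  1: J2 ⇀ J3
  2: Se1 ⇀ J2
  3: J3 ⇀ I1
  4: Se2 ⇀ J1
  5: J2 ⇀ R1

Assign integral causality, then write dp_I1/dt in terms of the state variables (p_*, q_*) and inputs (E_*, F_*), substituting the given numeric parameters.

dp_I1/dt = E_Se1 + E_Se2 - p_I1/4

β2 →J2  (Se1 (Se) sets effort on bond)
β4 →J1  (source Se2 imposes e)
β0 →J2  (J1 effort already set via bond 4)
β3 →I1  (I1 outputs flow p/I1)
β1 →J3  (closing 0-jn rule on J3)
β5 →J2  (J2 flow already set via bond 1)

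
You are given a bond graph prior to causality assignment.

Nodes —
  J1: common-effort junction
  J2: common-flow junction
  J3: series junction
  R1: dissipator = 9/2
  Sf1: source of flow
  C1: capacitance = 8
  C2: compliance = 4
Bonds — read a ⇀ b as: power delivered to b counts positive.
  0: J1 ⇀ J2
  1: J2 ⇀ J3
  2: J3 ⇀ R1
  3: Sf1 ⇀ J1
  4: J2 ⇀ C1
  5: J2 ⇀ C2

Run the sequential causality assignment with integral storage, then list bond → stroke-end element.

bond 0 stroke at J1
bond 1 stroke at J2
bond 2 stroke at J3
bond 3 stroke at Sf1
bond 4 stroke at J2
bond 5 stroke at J2

b3 |Sf1  (Sf1 fixes flow; stroke at Sf1)
b0 |J1  (only one effort-in slot at J1)
b1 |J2  (common-f at J2 fixed by 0)
b4 |J2  (common-f at J2 fixed by 0)
b5 |J2  (J2 flow already set via bond 0)
b2 |J3  (J3 flow already set via bond 1)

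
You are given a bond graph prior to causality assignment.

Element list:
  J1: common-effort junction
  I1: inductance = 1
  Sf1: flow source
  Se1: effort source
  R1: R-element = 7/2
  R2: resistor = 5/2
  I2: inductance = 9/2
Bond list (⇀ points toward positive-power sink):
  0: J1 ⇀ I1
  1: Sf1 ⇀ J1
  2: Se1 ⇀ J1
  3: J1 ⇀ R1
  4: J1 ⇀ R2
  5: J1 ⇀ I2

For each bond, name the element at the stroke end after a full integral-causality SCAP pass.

β1 |Sf1  (Sf1: flow source, stroke at near end)
β2 |J1  (Se1: effort source, stroke at far end)
β0 |I1  (J1: bond 2 brought effort, rest push out)
β3 |R1  (common-e at J1 fixed by 2)
β4 |R2  (J1 effort already set via bond 2)
β5 |I2  (common-e at J1 fixed by 2)

#0 stroke at I1
#1 stroke at Sf1
#2 stroke at J1
#3 stroke at R1
#4 stroke at R2
#5 stroke at I2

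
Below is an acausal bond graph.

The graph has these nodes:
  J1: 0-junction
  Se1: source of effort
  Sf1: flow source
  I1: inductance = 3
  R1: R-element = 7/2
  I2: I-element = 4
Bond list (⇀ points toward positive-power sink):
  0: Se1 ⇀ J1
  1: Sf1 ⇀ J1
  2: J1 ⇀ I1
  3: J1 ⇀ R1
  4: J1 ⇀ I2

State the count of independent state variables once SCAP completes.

2  (I1, I2 all integral)

β0 |J1  (source Se1 imposes e)
β1 |Sf1  (source Sf1 imposes f)
β2 |I1  (J1 effort already set via bond 0)
β3 |R1  (0-jn J1 has e-setter on 0)
β4 |I2  (common-e at J1 fixed by 0)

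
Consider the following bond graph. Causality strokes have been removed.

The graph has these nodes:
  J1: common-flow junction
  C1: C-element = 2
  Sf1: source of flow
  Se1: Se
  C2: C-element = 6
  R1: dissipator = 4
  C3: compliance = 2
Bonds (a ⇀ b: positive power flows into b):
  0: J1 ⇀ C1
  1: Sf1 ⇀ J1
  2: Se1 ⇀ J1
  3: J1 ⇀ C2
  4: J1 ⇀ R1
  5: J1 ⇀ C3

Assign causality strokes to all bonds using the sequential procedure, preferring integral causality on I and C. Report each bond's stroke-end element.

#1 |Sf1  (Sf1 (Sf) sets flow on bond)
#2 |J1  (Se1 (Se) sets effort on bond)
#0 |J1  (J1: bond 1 brought flow, rest push out)
#3 |J1  (1-jn J1 has f-setter on 1)
#4 |J1  (J1 flow already set via bond 1)
#5 |J1  (J1 flow already set via bond 1)

b0 stroke→J1
b1 stroke→Sf1
b2 stroke→J1
b3 stroke→J1
b4 stroke→J1
b5 stroke→J1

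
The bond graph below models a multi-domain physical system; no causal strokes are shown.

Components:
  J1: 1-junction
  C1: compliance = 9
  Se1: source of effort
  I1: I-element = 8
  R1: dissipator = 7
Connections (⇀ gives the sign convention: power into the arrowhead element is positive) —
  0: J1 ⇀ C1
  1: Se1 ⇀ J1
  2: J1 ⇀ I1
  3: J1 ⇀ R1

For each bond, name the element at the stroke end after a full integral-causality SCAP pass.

b1 →J1  (source Se1 imposes e)
b0 →J1  (C1 integral (e out))
b2 →I1  (I1 integral (f out))
b3 →J1  (J1: bond 2 brought flow, rest push out)

#0 →J1
#1 →J1
#2 →I1
#3 →J1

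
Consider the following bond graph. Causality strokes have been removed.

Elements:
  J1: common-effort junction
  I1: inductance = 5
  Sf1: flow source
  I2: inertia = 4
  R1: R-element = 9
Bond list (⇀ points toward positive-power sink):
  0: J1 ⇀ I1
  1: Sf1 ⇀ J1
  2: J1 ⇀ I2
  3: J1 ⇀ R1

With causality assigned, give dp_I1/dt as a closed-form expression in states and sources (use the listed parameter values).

dp_I1/dt = 9*F_Sf1 - 9*p_I1/5 - 9*p_I2/4

bond 1 →Sf1  (source Sf1 imposes f)
bond 0 →I1  (I1: I, integral causality)
bond 2 →I2  (I2 integral (f out))
bond 3 →J1  (J1 needs exactly one e-in)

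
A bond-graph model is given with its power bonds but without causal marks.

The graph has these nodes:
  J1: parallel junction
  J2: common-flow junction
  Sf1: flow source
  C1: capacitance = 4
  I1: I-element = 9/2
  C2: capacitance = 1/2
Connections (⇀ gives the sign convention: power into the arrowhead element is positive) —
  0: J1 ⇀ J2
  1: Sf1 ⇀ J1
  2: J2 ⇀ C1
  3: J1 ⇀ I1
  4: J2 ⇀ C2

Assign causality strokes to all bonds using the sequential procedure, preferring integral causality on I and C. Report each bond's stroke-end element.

#1 →Sf1  (Sf1: flow source, stroke at near end)
#2 →J2  (C1 outputs effort q/C1)
#3 →I1  (I1 integral (f out))
#0 →J1  (J1 needs exactly one e-in)
#4 →J2  (J2 flow already set via bond 0)

b0 |J1
b1 |Sf1
b2 |J2
b3 |I1
b4 |J2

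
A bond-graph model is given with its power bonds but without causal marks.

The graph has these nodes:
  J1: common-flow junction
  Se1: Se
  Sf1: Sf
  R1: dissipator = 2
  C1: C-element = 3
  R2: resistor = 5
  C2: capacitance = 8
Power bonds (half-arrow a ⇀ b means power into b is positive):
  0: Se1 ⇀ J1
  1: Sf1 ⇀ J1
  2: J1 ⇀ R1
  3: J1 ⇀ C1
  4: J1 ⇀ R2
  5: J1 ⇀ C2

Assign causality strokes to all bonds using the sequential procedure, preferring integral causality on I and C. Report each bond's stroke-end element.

b0 →J1  (Se1: effort source, stroke at far end)
b1 →Sf1  (Sf1: flow source, stroke at near end)
b2 →J1  (J1: bond 1 brought flow, rest push out)
b3 →J1  (J1 flow already set via bond 1)
b4 →J1  (J1 flow already set via bond 1)
b5 →J1  (J1: bond 1 brought flow, rest push out)

b0 stroke at J1
b1 stroke at Sf1
b2 stroke at J1
b3 stroke at J1
b4 stroke at J1
b5 stroke at J1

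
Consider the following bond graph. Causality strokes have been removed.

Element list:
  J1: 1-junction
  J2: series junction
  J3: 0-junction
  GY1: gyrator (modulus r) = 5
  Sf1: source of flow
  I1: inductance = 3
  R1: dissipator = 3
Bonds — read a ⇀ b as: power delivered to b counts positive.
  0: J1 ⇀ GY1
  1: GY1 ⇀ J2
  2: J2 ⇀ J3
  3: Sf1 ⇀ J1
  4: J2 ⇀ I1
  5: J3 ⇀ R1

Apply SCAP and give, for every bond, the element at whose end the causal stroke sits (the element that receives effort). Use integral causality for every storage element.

bond 0 stroke→J1
bond 1 stroke→J2
bond 2 stroke→J2
bond 3 stroke→Sf1
bond 4 stroke→I1
bond 5 stroke→J3

b3 stroke→Sf1  (Sf1: flow source, stroke at near end)
b0 stroke→J1  (1-jn J1 has f-setter on 3)
b1 stroke→J2  (GY1: gyrator matches bond 0)
b4 stroke→I1  (I1 integral (f out))
b2 stroke→J2  (J2 flow already set via bond 4)
b5 stroke→J3  (only one effort-in slot at J3)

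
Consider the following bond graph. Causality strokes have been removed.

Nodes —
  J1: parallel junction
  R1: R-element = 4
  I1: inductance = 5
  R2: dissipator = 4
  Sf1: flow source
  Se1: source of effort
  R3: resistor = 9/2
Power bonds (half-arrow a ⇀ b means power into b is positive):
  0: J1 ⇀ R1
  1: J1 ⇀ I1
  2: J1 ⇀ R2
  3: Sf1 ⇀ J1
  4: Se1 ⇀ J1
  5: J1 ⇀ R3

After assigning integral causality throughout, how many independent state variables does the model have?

b3 stroke at Sf1  (source Sf1 imposes f)
b4 stroke at J1  (Se1 fixes effort; stroke away)
b0 stroke at R1  (J1: bond 4 brought effort, rest push out)
b1 stroke at I1  (J1: bond 4 brought effort, rest push out)
b2 stroke at R2  (0-jn J1 has e-setter on 4)
b5 stroke at R3  (J1 effort already set via bond 4)

1  (I1 all integral)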